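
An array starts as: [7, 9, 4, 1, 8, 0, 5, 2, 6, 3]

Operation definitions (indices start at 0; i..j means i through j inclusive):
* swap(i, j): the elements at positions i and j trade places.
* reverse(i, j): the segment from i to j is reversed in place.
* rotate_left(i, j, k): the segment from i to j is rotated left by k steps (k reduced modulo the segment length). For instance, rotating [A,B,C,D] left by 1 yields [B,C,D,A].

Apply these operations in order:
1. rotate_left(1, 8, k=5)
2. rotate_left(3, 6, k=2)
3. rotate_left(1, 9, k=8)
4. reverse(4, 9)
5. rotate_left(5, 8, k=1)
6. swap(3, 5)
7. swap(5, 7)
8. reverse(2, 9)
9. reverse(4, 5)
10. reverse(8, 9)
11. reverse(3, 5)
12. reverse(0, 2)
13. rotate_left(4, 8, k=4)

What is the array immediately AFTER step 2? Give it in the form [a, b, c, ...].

After 1 (rotate_left(1, 8, k=5)): [7, 5, 2, 6, 9, 4, 1, 8, 0, 3]
After 2 (rotate_left(3, 6, k=2)): [7, 5, 2, 4, 1, 6, 9, 8, 0, 3]

Answer: [7, 5, 2, 4, 1, 6, 9, 8, 0, 3]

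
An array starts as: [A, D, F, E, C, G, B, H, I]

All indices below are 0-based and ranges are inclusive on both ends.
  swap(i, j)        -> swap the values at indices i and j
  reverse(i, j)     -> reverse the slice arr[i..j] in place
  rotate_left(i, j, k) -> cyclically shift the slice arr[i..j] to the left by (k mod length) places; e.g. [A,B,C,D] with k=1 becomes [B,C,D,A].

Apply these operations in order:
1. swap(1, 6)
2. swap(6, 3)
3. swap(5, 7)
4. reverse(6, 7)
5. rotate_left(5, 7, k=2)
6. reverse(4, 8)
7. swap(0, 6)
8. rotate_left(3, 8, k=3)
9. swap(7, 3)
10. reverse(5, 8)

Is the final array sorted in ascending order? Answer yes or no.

Answer: no

Derivation:
After 1 (swap(1, 6)): [A, B, F, E, C, G, D, H, I]
After 2 (swap(6, 3)): [A, B, F, D, C, G, E, H, I]
After 3 (swap(5, 7)): [A, B, F, D, C, H, E, G, I]
After 4 (reverse(6, 7)): [A, B, F, D, C, H, G, E, I]
After 5 (rotate_left(5, 7, k=2)): [A, B, F, D, C, E, H, G, I]
After 6 (reverse(4, 8)): [A, B, F, D, I, G, H, E, C]
After 7 (swap(0, 6)): [H, B, F, D, I, G, A, E, C]
After 8 (rotate_left(3, 8, k=3)): [H, B, F, A, E, C, D, I, G]
After 9 (swap(7, 3)): [H, B, F, I, E, C, D, A, G]
After 10 (reverse(5, 8)): [H, B, F, I, E, G, A, D, C]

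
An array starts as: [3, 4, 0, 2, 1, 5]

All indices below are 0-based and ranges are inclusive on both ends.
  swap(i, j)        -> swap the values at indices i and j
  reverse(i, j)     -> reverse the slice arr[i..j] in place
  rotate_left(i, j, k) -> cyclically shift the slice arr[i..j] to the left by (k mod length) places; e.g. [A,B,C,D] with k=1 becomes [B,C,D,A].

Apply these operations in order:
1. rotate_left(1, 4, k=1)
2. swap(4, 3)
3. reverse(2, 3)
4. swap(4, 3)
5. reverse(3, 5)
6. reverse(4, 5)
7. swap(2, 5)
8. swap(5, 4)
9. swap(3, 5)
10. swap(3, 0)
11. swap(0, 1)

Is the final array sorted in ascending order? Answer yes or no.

After 1 (rotate_left(1, 4, k=1)): [3, 0, 2, 1, 4, 5]
After 2 (swap(4, 3)): [3, 0, 2, 4, 1, 5]
After 3 (reverse(2, 3)): [3, 0, 4, 2, 1, 5]
After 4 (swap(4, 3)): [3, 0, 4, 1, 2, 5]
After 5 (reverse(3, 5)): [3, 0, 4, 5, 2, 1]
After 6 (reverse(4, 5)): [3, 0, 4, 5, 1, 2]
After 7 (swap(2, 5)): [3, 0, 2, 5, 1, 4]
After 8 (swap(5, 4)): [3, 0, 2, 5, 4, 1]
After 9 (swap(3, 5)): [3, 0, 2, 1, 4, 5]
After 10 (swap(3, 0)): [1, 0, 2, 3, 4, 5]
After 11 (swap(0, 1)): [0, 1, 2, 3, 4, 5]

Answer: yes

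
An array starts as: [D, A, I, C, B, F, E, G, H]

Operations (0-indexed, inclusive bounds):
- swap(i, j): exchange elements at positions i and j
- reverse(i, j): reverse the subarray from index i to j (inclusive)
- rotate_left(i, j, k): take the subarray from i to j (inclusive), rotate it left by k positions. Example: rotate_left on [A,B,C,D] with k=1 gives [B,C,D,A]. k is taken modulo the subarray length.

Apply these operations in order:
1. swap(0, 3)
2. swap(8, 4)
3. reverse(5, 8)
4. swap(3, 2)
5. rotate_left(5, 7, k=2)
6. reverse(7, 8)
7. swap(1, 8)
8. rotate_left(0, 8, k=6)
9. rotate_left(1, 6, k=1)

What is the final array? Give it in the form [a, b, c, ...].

After 1 (swap(0, 3)): [C, A, I, D, B, F, E, G, H]
After 2 (swap(8, 4)): [C, A, I, D, H, F, E, G, B]
After 3 (reverse(5, 8)): [C, A, I, D, H, B, G, E, F]
After 4 (swap(3, 2)): [C, A, D, I, H, B, G, E, F]
After 5 (rotate_left(5, 7, k=2)): [C, A, D, I, H, E, B, G, F]
After 6 (reverse(7, 8)): [C, A, D, I, H, E, B, F, G]
After 7 (swap(1, 8)): [C, G, D, I, H, E, B, F, A]
After 8 (rotate_left(0, 8, k=6)): [B, F, A, C, G, D, I, H, E]
After 9 (rotate_left(1, 6, k=1)): [B, A, C, G, D, I, F, H, E]

Answer: [B, A, C, G, D, I, F, H, E]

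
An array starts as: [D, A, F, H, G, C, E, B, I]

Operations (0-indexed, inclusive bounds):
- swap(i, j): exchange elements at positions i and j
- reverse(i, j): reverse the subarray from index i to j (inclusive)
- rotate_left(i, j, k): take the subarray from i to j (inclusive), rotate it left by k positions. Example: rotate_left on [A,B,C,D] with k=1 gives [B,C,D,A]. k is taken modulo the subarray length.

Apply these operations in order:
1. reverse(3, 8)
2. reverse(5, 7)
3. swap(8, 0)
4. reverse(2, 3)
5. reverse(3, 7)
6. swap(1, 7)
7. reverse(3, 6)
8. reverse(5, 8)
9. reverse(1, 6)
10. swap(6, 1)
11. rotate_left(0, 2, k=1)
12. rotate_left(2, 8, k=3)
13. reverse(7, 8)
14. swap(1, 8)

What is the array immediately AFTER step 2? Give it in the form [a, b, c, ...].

After 1 (reverse(3, 8)): [D, A, F, I, B, E, C, G, H]
After 2 (reverse(5, 7)): [D, A, F, I, B, G, C, E, H]

Answer: [D, A, F, I, B, G, C, E, H]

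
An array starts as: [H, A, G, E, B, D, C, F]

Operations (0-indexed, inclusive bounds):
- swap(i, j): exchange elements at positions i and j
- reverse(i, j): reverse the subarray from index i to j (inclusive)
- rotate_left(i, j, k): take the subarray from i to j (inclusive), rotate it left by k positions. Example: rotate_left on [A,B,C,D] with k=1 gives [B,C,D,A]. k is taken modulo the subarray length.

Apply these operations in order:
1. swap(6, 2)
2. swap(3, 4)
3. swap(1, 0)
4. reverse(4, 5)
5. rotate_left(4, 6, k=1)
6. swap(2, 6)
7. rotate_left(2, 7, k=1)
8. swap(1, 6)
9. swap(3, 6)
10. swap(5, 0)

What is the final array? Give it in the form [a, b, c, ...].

Answer: [C, F, B, H, G, A, E, D]

Derivation:
After 1 (swap(6, 2)): [H, A, C, E, B, D, G, F]
After 2 (swap(3, 4)): [H, A, C, B, E, D, G, F]
After 3 (swap(1, 0)): [A, H, C, B, E, D, G, F]
After 4 (reverse(4, 5)): [A, H, C, B, D, E, G, F]
After 5 (rotate_left(4, 6, k=1)): [A, H, C, B, E, G, D, F]
After 6 (swap(2, 6)): [A, H, D, B, E, G, C, F]
After 7 (rotate_left(2, 7, k=1)): [A, H, B, E, G, C, F, D]
After 8 (swap(1, 6)): [A, F, B, E, G, C, H, D]
After 9 (swap(3, 6)): [A, F, B, H, G, C, E, D]
After 10 (swap(5, 0)): [C, F, B, H, G, A, E, D]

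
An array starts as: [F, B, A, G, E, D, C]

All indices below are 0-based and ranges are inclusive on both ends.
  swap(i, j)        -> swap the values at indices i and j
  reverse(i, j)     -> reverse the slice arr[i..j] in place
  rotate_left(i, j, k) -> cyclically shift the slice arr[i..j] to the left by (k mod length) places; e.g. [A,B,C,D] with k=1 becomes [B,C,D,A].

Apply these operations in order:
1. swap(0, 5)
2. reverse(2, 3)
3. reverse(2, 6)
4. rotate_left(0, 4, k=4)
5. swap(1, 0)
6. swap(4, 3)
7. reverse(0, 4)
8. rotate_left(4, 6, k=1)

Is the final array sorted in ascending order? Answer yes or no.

After 1 (swap(0, 5)): [D, B, A, G, E, F, C]
After 2 (reverse(2, 3)): [D, B, G, A, E, F, C]
After 3 (reverse(2, 6)): [D, B, C, F, E, A, G]
After 4 (rotate_left(0, 4, k=4)): [E, D, B, C, F, A, G]
After 5 (swap(1, 0)): [D, E, B, C, F, A, G]
After 6 (swap(4, 3)): [D, E, B, F, C, A, G]
After 7 (reverse(0, 4)): [C, F, B, E, D, A, G]
After 8 (rotate_left(4, 6, k=1)): [C, F, B, E, A, G, D]

Answer: no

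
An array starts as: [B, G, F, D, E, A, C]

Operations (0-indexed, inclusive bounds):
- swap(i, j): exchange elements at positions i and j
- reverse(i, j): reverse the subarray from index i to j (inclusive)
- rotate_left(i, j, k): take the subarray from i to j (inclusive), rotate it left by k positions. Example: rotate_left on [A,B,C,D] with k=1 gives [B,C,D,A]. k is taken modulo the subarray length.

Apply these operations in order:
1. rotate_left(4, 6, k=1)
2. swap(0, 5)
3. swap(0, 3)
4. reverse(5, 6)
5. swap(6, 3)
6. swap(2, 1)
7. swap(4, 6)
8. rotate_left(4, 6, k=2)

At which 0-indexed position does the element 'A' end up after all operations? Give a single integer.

Answer: 4

Derivation:
After 1 (rotate_left(4, 6, k=1)): [B, G, F, D, A, C, E]
After 2 (swap(0, 5)): [C, G, F, D, A, B, E]
After 3 (swap(0, 3)): [D, G, F, C, A, B, E]
After 4 (reverse(5, 6)): [D, G, F, C, A, E, B]
After 5 (swap(6, 3)): [D, G, F, B, A, E, C]
After 6 (swap(2, 1)): [D, F, G, B, A, E, C]
After 7 (swap(4, 6)): [D, F, G, B, C, E, A]
After 8 (rotate_left(4, 6, k=2)): [D, F, G, B, A, C, E]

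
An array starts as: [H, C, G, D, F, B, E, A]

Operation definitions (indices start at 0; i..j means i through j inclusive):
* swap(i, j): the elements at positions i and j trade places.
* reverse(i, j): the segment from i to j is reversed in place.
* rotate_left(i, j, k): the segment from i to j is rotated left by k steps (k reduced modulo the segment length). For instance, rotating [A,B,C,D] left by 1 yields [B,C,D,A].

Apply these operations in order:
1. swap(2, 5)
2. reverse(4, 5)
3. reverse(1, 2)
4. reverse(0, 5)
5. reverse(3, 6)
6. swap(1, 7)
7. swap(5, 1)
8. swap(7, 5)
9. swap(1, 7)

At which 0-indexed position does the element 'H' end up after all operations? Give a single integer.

Answer: 4

Derivation:
After 1 (swap(2, 5)): [H, C, B, D, F, G, E, A]
After 2 (reverse(4, 5)): [H, C, B, D, G, F, E, A]
After 3 (reverse(1, 2)): [H, B, C, D, G, F, E, A]
After 4 (reverse(0, 5)): [F, G, D, C, B, H, E, A]
After 5 (reverse(3, 6)): [F, G, D, E, H, B, C, A]
After 6 (swap(1, 7)): [F, A, D, E, H, B, C, G]
After 7 (swap(5, 1)): [F, B, D, E, H, A, C, G]
After 8 (swap(7, 5)): [F, B, D, E, H, G, C, A]
After 9 (swap(1, 7)): [F, A, D, E, H, G, C, B]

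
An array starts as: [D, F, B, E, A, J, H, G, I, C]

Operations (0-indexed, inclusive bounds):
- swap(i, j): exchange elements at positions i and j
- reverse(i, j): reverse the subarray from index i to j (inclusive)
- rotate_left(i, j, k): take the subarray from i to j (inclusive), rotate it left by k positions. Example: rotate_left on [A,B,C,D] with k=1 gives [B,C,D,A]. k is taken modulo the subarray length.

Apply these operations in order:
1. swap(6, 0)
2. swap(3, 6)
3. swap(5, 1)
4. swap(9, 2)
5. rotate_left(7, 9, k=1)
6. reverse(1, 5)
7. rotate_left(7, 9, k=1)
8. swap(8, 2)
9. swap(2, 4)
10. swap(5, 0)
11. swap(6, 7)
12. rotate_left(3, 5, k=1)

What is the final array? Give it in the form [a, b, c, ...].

Answer: [J, F, C, G, H, D, B, E, A, I]

Derivation:
After 1 (swap(6, 0)): [H, F, B, E, A, J, D, G, I, C]
After 2 (swap(3, 6)): [H, F, B, D, A, J, E, G, I, C]
After 3 (swap(5, 1)): [H, J, B, D, A, F, E, G, I, C]
After 4 (swap(9, 2)): [H, J, C, D, A, F, E, G, I, B]
After 5 (rotate_left(7, 9, k=1)): [H, J, C, D, A, F, E, I, B, G]
After 6 (reverse(1, 5)): [H, F, A, D, C, J, E, I, B, G]
After 7 (rotate_left(7, 9, k=1)): [H, F, A, D, C, J, E, B, G, I]
After 8 (swap(8, 2)): [H, F, G, D, C, J, E, B, A, I]
After 9 (swap(2, 4)): [H, F, C, D, G, J, E, B, A, I]
After 10 (swap(5, 0)): [J, F, C, D, G, H, E, B, A, I]
After 11 (swap(6, 7)): [J, F, C, D, G, H, B, E, A, I]
After 12 (rotate_left(3, 5, k=1)): [J, F, C, G, H, D, B, E, A, I]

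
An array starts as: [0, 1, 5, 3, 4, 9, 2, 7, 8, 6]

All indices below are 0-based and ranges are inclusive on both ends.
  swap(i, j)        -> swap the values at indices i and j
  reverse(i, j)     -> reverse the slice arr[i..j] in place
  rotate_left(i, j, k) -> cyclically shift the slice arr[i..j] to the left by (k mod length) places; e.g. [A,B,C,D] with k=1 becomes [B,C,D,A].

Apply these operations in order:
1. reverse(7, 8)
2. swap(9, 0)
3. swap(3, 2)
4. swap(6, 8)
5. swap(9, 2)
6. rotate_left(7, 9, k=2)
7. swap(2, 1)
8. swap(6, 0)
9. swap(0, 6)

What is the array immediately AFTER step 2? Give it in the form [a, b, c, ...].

Answer: [6, 1, 5, 3, 4, 9, 2, 8, 7, 0]

Derivation:
After 1 (reverse(7, 8)): [0, 1, 5, 3, 4, 9, 2, 8, 7, 6]
After 2 (swap(9, 0)): [6, 1, 5, 3, 4, 9, 2, 8, 7, 0]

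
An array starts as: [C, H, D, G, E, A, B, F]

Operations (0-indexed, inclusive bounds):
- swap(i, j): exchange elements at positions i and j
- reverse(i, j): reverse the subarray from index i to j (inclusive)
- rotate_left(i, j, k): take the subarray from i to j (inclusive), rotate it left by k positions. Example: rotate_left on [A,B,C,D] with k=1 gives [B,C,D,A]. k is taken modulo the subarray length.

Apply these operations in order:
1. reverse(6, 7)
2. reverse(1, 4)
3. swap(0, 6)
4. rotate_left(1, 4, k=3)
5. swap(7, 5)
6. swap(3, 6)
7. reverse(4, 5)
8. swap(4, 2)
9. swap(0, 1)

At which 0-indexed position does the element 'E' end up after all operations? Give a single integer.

After 1 (reverse(6, 7)): [C, H, D, G, E, A, F, B]
After 2 (reverse(1, 4)): [C, E, G, D, H, A, F, B]
After 3 (swap(0, 6)): [F, E, G, D, H, A, C, B]
After 4 (rotate_left(1, 4, k=3)): [F, H, E, G, D, A, C, B]
After 5 (swap(7, 5)): [F, H, E, G, D, B, C, A]
After 6 (swap(3, 6)): [F, H, E, C, D, B, G, A]
After 7 (reverse(4, 5)): [F, H, E, C, B, D, G, A]
After 8 (swap(4, 2)): [F, H, B, C, E, D, G, A]
After 9 (swap(0, 1)): [H, F, B, C, E, D, G, A]

Answer: 4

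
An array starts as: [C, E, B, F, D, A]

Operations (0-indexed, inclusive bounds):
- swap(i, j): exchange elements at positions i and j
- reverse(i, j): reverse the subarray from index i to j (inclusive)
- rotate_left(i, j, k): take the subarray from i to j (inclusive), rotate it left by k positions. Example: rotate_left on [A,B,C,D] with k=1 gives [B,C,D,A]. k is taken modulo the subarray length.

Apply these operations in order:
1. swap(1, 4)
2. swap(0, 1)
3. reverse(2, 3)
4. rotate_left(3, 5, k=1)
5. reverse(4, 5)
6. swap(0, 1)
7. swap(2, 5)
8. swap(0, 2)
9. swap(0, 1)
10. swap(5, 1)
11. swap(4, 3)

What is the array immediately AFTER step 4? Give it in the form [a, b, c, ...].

After 1 (swap(1, 4)): [C, D, B, F, E, A]
After 2 (swap(0, 1)): [D, C, B, F, E, A]
After 3 (reverse(2, 3)): [D, C, F, B, E, A]
After 4 (rotate_left(3, 5, k=1)): [D, C, F, E, A, B]

Answer: [D, C, F, E, A, B]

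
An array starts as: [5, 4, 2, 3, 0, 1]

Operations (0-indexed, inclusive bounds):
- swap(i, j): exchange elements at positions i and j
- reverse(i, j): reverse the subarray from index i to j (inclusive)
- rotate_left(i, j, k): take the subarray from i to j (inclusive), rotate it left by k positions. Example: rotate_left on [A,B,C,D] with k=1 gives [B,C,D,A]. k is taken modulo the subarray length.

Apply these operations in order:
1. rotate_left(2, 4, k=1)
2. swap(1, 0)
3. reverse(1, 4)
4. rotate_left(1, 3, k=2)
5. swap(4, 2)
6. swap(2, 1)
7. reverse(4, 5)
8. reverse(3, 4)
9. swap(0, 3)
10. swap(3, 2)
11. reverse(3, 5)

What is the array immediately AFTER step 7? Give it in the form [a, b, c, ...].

Answer: [4, 5, 3, 0, 1, 2]

Derivation:
After 1 (rotate_left(2, 4, k=1)): [5, 4, 3, 0, 2, 1]
After 2 (swap(1, 0)): [4, 5, 3, 0, 2, 1]
After 3 (reverse(1, 4)): [4, 2, 0, 3, 5, 1]
After 4 (rotate_left(1, 3, k=2)): [4, 3, 2, 0, 5, 1]
After 5 (swap(4, 2)): [4, 3, 5, 0, 2, 1]
After 6 (swap(2, 1)): [4, 5, 3, 0, 2, 1]
After 7 (reverse(4, 5)): [4, 5, 3, 0, 1, 2]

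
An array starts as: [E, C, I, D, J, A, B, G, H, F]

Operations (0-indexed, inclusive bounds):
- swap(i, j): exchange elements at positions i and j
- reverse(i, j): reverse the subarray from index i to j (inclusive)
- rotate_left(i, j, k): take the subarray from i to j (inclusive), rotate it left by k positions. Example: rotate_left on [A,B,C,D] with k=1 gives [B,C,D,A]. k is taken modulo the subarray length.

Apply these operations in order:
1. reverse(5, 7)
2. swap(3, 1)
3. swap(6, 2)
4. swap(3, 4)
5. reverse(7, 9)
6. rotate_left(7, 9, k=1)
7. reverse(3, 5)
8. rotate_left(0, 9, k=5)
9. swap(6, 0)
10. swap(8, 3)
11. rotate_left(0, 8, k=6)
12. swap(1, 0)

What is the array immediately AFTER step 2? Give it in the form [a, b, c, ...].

Answer: [E, D, I, C, J, G, B, A, H, F]

Derivation:
After 1 (reverse(5, 7)): [E, C, I, D, J, G, B, A, H, F]
After 2 (swap(3, 1)): [E, D, I, C, J, G, B, A, H, F]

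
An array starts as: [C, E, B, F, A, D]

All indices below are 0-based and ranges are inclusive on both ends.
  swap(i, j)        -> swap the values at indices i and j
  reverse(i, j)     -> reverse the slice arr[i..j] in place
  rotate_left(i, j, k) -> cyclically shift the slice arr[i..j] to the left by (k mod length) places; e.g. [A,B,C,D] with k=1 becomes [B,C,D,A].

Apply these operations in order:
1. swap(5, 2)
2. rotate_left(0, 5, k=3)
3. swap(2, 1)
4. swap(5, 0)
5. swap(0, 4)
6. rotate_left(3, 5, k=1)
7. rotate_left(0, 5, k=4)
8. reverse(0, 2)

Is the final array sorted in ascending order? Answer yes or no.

Answer: no

Derivation:
After 1 (swap(5, 2)): [C, E, D, F, A, B]
After 2 (rotate_left(0, 5, k=3)): [F, A, B, C, E, D]
After 3 (swap(2, 1)): [F, B, A, C, E, D]
After 4 (swap(5, 0)): [D, B, A, C, E, F]
After 5 (swap(0, 4)): [E, B, A, C, D, F]
After 6 (rotate_left(3, 5, k=1)): [E, B, A, D, F, C]
After 7 (rotate_left(0, 5, k=4)): [F, C, E, B, A, D]
After 8 (reverse(0, 2)): [E, C, F, B, A, D]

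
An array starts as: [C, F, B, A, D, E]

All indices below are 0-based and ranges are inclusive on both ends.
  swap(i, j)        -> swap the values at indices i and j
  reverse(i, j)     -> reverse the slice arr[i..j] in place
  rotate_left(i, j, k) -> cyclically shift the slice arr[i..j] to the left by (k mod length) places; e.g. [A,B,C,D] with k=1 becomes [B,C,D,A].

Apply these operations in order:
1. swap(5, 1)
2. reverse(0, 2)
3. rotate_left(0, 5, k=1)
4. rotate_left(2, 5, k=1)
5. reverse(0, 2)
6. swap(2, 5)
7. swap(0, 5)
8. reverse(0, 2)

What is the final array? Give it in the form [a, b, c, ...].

Answer: [A, C, E, F, B, D]

Derivation:
After 1 (swap(5, 1)): [C, E, B, A, D, F]
After 2 (reverse(0, 2)): [B, E, C, A, D, F]
After 3 (rotate_left(0, 5, k=1)): [E, C, A, D, F, B]
After 4 (rotate_left(2, 5, k=1)): [E, C, D, F, B, A]
After 5 (reverse(0, 2)): [D, C, E, F, B, A]
After 6 (swap(2, 5)): [D, C, A, F, B, E]
After 7 (swap(0, 5)): [E, C, A, F, B, D]
After 8 (reverse(0, 2)): [A, C, E, F, B, D]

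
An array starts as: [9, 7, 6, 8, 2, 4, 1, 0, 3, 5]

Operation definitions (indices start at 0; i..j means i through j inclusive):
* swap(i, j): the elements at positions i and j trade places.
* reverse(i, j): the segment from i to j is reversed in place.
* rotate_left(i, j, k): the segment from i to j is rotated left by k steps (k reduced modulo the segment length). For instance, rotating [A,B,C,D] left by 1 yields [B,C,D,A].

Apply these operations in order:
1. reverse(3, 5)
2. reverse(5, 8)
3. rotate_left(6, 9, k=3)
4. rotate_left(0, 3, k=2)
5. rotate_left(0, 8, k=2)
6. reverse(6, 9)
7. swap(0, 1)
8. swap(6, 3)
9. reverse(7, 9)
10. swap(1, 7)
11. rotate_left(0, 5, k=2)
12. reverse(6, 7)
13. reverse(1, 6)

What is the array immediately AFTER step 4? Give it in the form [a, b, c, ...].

After 1 (reverse(3, 5)): [9, 7, 6, 4, 2, 8, 1, 0, 3, 5]
After 2 (reverse(5, 8)): [9, 7, 6, 4, 2, 3, 0, 1, 8, 5]
After 3 (rotate_left(6, 9, k=3)): [9, 7, 6, 4, 2, 3, 5, 0, 1, 8]
After 4 (rotate_left(0, 3, k=2)): [6, 4, 9, 7, 2, 3, 5, 0, 1, 8]

Answer: [6, 4, 9, 7, 2, 3, 5, 0, 1, 8]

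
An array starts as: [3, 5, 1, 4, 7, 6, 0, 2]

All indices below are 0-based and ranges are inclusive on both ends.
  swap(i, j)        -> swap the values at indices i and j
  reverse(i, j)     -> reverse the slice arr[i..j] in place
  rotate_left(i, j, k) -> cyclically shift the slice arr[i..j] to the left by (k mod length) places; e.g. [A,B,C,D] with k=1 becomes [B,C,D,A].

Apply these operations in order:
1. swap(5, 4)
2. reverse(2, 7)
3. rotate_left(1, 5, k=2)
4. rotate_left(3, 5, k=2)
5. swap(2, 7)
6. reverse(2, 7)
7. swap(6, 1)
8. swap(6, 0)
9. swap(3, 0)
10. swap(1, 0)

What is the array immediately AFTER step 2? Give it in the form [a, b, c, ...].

Answer: [3, 5, 2, 0, 7, 6, 4, 1]

Derivation:
After 1 (swap(5, 4)): [3, 5, 1, 4, 6, 7, 0, 2]
After 2 (reverse(2, 7)): [3, 5, 2, 0, 7, 6, 4, 1]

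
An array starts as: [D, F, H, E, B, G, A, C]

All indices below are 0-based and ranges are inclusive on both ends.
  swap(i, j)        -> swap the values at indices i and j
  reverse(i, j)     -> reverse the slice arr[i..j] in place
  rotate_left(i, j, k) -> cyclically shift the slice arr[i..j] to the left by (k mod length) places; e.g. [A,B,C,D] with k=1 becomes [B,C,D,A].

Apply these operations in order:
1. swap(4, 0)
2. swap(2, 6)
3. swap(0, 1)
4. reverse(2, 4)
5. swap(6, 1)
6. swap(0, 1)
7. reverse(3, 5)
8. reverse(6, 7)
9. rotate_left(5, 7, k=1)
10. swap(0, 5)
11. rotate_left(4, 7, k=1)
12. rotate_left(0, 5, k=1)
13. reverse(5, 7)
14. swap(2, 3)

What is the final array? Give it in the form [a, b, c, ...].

Answer: [F, D, H, G, B, A, E, C]

Derivation:
After 1 (swap(4, 0)): [B, F, H, E, D, G, A, C]
After 2 (swap(2, 6)): [B, F, A, E, D, G, H, C]
After 3 (swap(0, 1)): [F, B, A, E, D, G, H, C]
After 4 (reverse(2, 4)): [F, B, D, E, A, G, H, C]
After 5 (swap(6, 1)): [F, H, D, E, A, G, B, C]
After 6 (swap(0, 1)): [H, F, D, E, A, G, B, C]
After 7 (reverse(3, 5)): [H, F, D, G, A, E, B, C]
After 8 (reverse(6, 7)): [H, F, D, G, A, E, C, B]
After 9 (rotate_left(5, 7, k=1)): [H, F, D, G, A, C, B, E]
After 10 (swap(0, 5)): [C, F, D, G, A, H, B, E]
After 11 (rotate_left(4, 7, k=1)): [C, F, D, G, H, B, E, A]
After 12 (rotate_left(0, 5, k=1)): [F, D, G, H, B, C, E, A]
After 13 (reverse(5, 7)): [F, D, G, H, B, A, E, C]
After 14 (swap(2, 3)): [F, D, H, G, B, A, E, C]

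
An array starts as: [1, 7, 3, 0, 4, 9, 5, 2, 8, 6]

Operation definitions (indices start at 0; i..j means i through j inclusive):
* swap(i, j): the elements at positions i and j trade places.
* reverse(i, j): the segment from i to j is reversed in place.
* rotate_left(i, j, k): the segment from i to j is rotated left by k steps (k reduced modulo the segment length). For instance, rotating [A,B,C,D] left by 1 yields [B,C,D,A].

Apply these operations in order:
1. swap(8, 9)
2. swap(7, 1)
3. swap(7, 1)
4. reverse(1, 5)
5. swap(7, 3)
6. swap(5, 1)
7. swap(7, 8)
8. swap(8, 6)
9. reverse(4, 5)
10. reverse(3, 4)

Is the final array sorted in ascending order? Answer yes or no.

After 1 (swap(8, 9)): [1, 7, 3, 0, 4, 9, 5, 2, 6, 8]
After 2 (swap(7, 1)): [1, 2, 3, 0, 4, 9, 5, 7, 6, 8]
After 3 (swap(7, 1)): [1, 7, 3, 0, 4, 9, 5, 2, 6, 8]
After 4 (reverse(1, 5)): [1, 9, 4, 0, 3, 7, 5, 2, 6, 8]
After 5 (swap(7, 3)): [1, 9, 4, 2, 3, 7, 5, 0, 6, 8]
After 6 (swap(5, 1)): [1, 7, 4, 2, 3, 9, 5, 0, 6, 8]
After 7 (swap(7, 8)): [1, 7, 4, 2, 3, 9, 5, 6, 0, 8]
After 8 (swap(8, 6)): [1, 7, 4, 2, 3, 9, 0, 6, 5, 8]
After 9 (reverse(4, 5)): [1, 7, 4, 2, 9, 3, 0, 6, 5, 8]
After 10 (reverse(3, 4)): [1, 7, 4, 9, 2, 3, 0, 6, 5, 8]

Answer: no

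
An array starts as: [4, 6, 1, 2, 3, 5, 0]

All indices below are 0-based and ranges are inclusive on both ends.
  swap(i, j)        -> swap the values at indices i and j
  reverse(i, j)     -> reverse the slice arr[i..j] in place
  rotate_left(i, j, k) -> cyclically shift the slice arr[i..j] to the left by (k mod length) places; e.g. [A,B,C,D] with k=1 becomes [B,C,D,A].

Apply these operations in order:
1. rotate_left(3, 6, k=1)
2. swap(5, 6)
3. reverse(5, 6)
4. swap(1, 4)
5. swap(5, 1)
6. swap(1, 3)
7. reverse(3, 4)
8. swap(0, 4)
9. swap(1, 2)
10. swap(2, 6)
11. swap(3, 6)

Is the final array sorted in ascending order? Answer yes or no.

Answer: yes

Derivation:
After 1 (rotate_left(3, 6, k=1)): [4, 6, 1, 3, 5, 0, 2]
After 2 (swap(5, 6)): [4, 6, 1, 3, 5, 2, 0]
After 3 (reverse(5, 6)): [4, 6, 1, 3, 5, 0, 2]
After 4 (swap(1, 4)): [4, 5, 1, 3, 6, 0, 2]
After 5 (swap(5, 1)): [4, 0, 1, 3, 6, 5, 2]
After 6 (swap(1, 3)): [4, 3, 1, 0, 6, 5, 2]
After 7 (reverse(3, 4)): [4, 3, 1, 6, 0, 5, 2]
After 8 (swap(0, 4)): [0, 3, 1, 6, 4, 5, 2]
After 9 (swap(1, 2)): [0, 1, 3, 6, 4, 5, 2]
After 10 (swap(2, 6)): [0, 1, 2, 6, 4, 5, 3]
After 11 (swap(3, 6)): [0, 1, 2, 3, 4, 5, 6]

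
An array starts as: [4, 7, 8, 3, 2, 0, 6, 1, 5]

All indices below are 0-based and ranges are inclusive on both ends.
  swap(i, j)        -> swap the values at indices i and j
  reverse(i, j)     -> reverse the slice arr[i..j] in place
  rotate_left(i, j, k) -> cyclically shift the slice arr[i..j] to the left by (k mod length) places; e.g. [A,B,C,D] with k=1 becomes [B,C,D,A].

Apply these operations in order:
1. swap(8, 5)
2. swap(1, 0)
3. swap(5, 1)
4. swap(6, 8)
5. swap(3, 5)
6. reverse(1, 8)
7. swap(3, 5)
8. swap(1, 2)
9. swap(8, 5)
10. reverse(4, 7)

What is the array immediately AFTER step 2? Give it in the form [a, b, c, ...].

After 1 (swap(8, 5)): [4, 7, 8, 3, 2, 5, 6, 1, 0]
After 2 (swap(1, 0)): [7, 4, 8, 3, 2, 5, 6, 1, 0]

Answer: [7, 4, 8, 3, 2, 5, 6, 1, 0]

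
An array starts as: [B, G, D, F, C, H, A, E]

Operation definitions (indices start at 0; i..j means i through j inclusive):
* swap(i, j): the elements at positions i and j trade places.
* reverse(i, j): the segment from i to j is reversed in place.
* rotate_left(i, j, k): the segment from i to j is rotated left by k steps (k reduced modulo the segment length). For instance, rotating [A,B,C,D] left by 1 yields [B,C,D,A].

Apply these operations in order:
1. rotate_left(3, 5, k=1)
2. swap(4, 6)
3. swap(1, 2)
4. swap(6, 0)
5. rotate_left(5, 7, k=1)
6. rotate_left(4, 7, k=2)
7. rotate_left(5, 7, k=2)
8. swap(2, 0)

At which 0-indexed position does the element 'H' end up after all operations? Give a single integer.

After 1 (rotate_left(3, 5, k=1)): [B, G, D, C, H, F, A, E]
After 2 (swap(4, 6)): [B, G, D, C, A, F, H, E]
After 3 (swap(1, 2)): [B, D, G, C, A, F, H, E]
After 4 (swap(6, 0)): [H, D, G, C, A, F, B, E]
After 5 (rotate_left(5, 7, k=1)): [H, D, G, C, A, B, E, F]
After 6 (rotate_left(4, 7, k=2)): [H, D, G, C, E, F, A, B]
After 7 (rotate_left(5, 7, k=2)): [H, D, G, C, E, B, F, A]
After 8 (swap(2, 0)): [G, D, H, C, E, B, F, A]

Answer: 2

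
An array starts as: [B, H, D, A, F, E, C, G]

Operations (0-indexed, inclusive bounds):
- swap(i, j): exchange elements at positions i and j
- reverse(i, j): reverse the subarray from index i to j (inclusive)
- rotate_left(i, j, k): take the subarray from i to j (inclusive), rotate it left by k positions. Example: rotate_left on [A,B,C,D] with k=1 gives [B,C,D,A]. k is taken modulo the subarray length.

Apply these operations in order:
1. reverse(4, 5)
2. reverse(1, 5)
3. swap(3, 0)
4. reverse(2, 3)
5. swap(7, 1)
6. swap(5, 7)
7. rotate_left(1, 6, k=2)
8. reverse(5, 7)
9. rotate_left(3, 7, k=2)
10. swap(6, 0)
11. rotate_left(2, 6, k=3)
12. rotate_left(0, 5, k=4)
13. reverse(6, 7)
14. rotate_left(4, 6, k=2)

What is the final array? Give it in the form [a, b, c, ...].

Answer: [D, H, F, E, C, G, A, B]

Derivation:
After 1 (reverse(4, 5)): [B, H, D, A, E, F, C, G]
After 2 (reverse(1, 5)): [B, F, E, A, D, H, C, G]
After 3 (swap(3, 0)): [A, F, E, B, D, H, C, G]
After 4 (reverse(2, 3)): [A, F, B, E, D, H, C, G]
After 5 (swap(7, 1)): [A, G, B, E, D, H, C, F]
After 6 (swap(5, 7)): [A, G, B, E, D, F, C, H]
After 7 (rotate_left(1, 6, k=2)): [A, E, D, F, C, G, B, H]
After 8 (reverse(5, 7)): [A, E, D, F, C, H, B, G]
After 9 (rotate_left(3, 7, k=2)): [A, E, D, H, B, G, F, C]
After 10 (swap(6, 0)): [F, E, D, H, B, G, A, C]
After 11 (rotate_left(2, 6, k=3)): [F, E, G, A, D, H, B, C]
After 12 (rotate_left(0, 5, k=4)): [D, H, F, E, G, A, B, C]
After 13 (reverse(6, 7)): [D, H, F, E, G, A, C, B]
After 14 (rotate_left(4, 6, k=2)): [D, H, F, E, C, G, A, B]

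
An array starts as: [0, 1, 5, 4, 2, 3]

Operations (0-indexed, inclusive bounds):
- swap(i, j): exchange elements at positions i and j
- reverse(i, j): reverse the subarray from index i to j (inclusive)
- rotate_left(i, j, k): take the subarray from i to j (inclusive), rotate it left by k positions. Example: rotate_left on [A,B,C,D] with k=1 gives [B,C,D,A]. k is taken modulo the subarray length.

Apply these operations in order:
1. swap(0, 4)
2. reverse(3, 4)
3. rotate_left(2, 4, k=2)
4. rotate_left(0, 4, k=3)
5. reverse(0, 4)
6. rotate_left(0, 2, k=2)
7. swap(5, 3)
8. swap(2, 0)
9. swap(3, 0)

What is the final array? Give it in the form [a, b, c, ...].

Answer: [3, 4, 2, 1, 5, 0]

Derivation:
After 1 (swap(0, 4)): [2, 1, 5, 4, 0, 3]
After 2 (reverse(3, 4)): [2, 1, 5, 0, 4, 3]
After 3 (rotate_left(2, 4, k=2)): [2, 1, 4, 5, 0, 3]
After 4 (rotate_left(0, 4, k=3)): [5, 0, 2, 1, 4, 3]
After 5 (reverse(0, 4)): [4, 1, 2, 0, 5, 3]
After 6 (rotate_left(0, 2, k=2)): [2, 4, 1, 0, 5, 3]
After 7 (swap(5, 3)): [2, 4, 1, 3, 5, 0]
After 8 (swap(2, 0)): [1, 4, 2, 3, 5, 0]
After 9 (swap(3, 0)): [3, 4, 2, 1, 5, 0]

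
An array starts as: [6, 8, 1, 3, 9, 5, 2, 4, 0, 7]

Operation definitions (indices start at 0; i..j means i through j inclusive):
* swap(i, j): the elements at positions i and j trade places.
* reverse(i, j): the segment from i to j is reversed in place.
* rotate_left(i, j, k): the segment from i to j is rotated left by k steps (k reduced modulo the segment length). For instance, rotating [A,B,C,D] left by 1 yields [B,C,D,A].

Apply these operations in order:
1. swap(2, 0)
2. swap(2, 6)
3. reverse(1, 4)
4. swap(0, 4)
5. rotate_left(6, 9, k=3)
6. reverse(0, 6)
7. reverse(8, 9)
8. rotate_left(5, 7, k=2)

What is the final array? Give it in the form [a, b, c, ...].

After 1 (swap(2, 0)): [1, 8, 6, 3, 9, 5, 2, 4, 0, 7]
After 2 (swap(2, 6)): [1, 8, 2, 3, 9, 5, 6, 4, 0, 7]
After 3 (reverse(1, 4)): [1, 9, 3, 2, 8, 5, 6, 4, 0, 7]
After 4 (swap(0, 4)): [8, 9, 3, 2, 1, 5, 6, 4, 0, 7]
After 5 (rotate_left(6, 9, k=3)): [8, 9, 3, 2, 1, 5, 7, 6, 4, 0]
After 6 (reverse(0, 6)): [7, 5, 1, 2, 3, 9, 8, 6, 4, 0]
After 7 (reverse(8, 9)): [7, 5, 1, 2, 3, 9, 8, 6, 0, 4]
After 8 (rotate_left(5, 7, k=2)): [7, 5, 1, 2, 3, 6, 9, 8, 0, 4]

Answer: [7, 5, 1, 2, 3, 6, 9, 8, 0, 4]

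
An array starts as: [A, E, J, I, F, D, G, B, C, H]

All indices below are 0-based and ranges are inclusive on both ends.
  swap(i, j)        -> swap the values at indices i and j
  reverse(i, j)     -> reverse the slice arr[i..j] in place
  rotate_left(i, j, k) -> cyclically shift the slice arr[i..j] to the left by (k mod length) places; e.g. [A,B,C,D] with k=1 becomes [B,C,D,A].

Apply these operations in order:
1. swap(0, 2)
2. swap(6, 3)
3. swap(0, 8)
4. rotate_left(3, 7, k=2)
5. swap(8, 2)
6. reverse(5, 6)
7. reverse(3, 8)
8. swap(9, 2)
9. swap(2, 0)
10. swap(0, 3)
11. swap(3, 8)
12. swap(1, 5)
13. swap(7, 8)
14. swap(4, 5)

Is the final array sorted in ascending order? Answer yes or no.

Answer: yes

Derivation:
After 1 (swap(0, 2)): [J, E, A, I, F, D, G, B, C, H]
After 2 (swap(6, 3)): [J, E, A, G, F, D, I, B, C, H]
After 3 (swap(0, 8)): [C, E, A, G, F, D, I, B, J, H]
After 4 (rotate_left(3, 7, k=2)): [C, E, A, D, I, B, G, F, J, H]
After 5 (swap(8, 2)): [C, E, J, D, I, B, G, F, A, H]
After 6 (reverse(5, 6)): [C, E, J, D, I, G, B, F, A, H]
After 7 (reverse(3, 8)): [C, E, J, A, F, B, G, I, D, H]
After 8 (swap(9, 2)): [C, E, H, A, F, B, G, I, D, J]
After 9 (swap(2, 0)): [H, E, C, A, F, B, G, I, D, J]
After 10 (swap(0, 3)): [A, E, C, H, F, B, G, I, D, J]
After 11 (swap(3, 8)): [A, E, C, D, F, B, G, I, H, J]
After 12 (swap(1, 5)): [A, B, C, D, F, E, G, I, H, J]
After 13 (swap(7, 8)): [A, B, C, D, F, E, G, H, I, J]
After 14 (swap(4, 5)): [A, B, C, D, E, F, G, H, I, J]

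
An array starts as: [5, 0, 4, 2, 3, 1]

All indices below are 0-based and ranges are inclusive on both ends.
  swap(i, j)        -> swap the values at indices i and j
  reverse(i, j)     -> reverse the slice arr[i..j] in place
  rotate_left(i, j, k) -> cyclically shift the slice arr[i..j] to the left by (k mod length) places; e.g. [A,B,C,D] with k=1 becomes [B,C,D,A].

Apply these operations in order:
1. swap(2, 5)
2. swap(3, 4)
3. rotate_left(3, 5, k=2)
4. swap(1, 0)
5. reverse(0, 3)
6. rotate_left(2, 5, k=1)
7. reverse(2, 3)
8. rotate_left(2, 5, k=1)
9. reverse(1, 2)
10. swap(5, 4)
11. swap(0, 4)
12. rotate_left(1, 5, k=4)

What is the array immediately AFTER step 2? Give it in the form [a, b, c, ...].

After 1 (swap(2, 5)): [5, 0, 1, 2, 3, 4]
After 2 (swap(3, 4)): [5, 0, 1, 3, 2, 4]

Answer: [5, 0, 1, 3, 2, 4]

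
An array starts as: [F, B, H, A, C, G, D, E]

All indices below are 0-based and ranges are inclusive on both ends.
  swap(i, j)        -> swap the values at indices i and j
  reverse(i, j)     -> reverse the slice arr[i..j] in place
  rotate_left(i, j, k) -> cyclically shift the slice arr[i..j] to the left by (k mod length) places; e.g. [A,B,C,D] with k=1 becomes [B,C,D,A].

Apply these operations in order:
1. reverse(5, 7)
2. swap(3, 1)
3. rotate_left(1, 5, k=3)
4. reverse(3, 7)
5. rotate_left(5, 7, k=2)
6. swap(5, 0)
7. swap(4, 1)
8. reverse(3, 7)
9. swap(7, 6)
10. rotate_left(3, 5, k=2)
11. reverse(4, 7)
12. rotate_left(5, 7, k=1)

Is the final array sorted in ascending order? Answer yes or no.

After 1 (reverse(5, 7)): [F, B, H, A, C, E, D, G]
After 2 (swap(3, 1)): [F, A, H, B, C, E, D, G]
After 3 (rotate_left(1, 5, k=3)): [F, C, E, A, H, B, D, G]
After 4 (reverse(3, 7)): [F, C, E, G, D, B, H, A]
After 5 (rotate_left(5, 7, k=2)): [F, C, E, G, D, A, B, H]
After 6 (swap(5, 0)): [A, C, E, G, D, F, B, H]
After 7 (swap(4, 1)): [A, D, E, G, C, F, B, H]
After 8 (reverse(3, 7)): [A, D, E, H, B, F, C, G]
After 9 (swap(7, 6)): [A, D, E, H, B, F, G, C]
After 10 (rotate_left(3, 5, k=2)): [A, D, E, F, H, B, G, C]
After 11 (reverse(4, 7)): [A, D, E, F, C, G, B, H]
After 12 (rotate_left(5, 7, k=1)): [A, D, E, F, C, B, H, G]

Answer: no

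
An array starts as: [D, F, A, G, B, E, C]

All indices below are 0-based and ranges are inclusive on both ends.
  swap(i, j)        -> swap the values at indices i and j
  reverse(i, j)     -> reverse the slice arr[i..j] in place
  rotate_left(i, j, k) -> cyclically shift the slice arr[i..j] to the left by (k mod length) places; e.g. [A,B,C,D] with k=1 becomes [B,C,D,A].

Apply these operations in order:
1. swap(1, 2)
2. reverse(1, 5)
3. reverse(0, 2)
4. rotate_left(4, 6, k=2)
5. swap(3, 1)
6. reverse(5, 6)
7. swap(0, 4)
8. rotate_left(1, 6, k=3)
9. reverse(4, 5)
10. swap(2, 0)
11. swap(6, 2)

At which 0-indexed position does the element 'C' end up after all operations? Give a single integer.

Answer: 6

Derivation:
After 1 (swap(1, 2)): [D, A, F, G, B, E, C]
After 2 (reverse(1, 5)): [D, E, B, G, F, A, C]
After 3 (reverse(0, 2)): [B, E, D, G, F, A, C]
After 4 (rotate_left(4, 6, k=2)): [B, E, D, G, C, F, A]
After 5 (swap(3, 1)): [B, G, D, E, C, F, A]
After 6 (reverse(5, 6)): [B, G, D, E, C, A, F]
After 7 (swap(0, 4)): [C, G, D, E, B, A, F]
After 8 (rotate_left(1, 6, k=3)): [C, B, A, F, G, D, E]
After 9 (reverse(4, 5)): [C, B, A, F, D, G, E]
After 10 (swap(2, 0)): [A, B, C, F, D, G, E]
After 11 (swap(6, 2)): [A, B, E, F, D, G, C]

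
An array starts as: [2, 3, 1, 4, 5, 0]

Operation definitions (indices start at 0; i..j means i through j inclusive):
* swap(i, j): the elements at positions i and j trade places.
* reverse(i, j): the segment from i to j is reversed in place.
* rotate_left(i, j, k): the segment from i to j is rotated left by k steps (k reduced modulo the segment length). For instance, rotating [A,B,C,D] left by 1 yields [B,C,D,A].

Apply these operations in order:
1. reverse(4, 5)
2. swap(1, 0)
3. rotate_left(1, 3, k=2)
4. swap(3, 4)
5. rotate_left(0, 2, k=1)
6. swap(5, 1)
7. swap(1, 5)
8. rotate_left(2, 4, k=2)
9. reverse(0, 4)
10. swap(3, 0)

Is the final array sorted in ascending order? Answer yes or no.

Answer: no

Derivation:
After 1 (reverse(4, 5)): [2, 3, 1, 4, 0, 5]
After 2 (swap(1, 0)): [3, 2, 1, 4, 0, 5]
After 3 (rotate_left(1, 3, k=2)): [3, 4, 2, 1, 0, 5]
After 4 (swap(3, 4)): [3, 4, 2, 0, 1, 5]
After 5 (rotate_left(0, 2, k=1)): [4, 2, 3, 0, 1, 5]
After 6 (swap(5, 1)): [4, 5, 3, 0, 1, 2]
After 7 (swap(1, 5)): [4, 2, 3, 0, 1, 5]
After 8 (rotate_left(2, 4, k=2)): [4, 2, 1, 3, 0, 5]
After 9 (reverse(0, 4)): [0, 3, 1, 2, 4, 5]
After 10 (swap(3, 0)): [2, 3, 1, 0, 4, 5]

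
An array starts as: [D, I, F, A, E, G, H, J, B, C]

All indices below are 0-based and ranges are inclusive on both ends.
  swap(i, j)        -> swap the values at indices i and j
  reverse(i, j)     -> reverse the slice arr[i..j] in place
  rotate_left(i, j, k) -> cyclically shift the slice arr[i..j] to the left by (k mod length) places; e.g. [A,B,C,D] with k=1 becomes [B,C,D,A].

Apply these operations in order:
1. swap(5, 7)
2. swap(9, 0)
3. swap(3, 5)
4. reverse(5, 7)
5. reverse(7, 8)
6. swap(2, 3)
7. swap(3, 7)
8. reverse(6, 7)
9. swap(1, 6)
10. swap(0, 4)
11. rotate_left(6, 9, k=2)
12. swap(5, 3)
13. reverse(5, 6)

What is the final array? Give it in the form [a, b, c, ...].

After 1 (swap(5, 7)): [D, I, F, A, E, J, H, G, B, C]
After 2 (swap(9, 0)): [C, I, F, A, E, J, H, G, B, D]
After 3 (swap(3, 5)): [C, I, F, J, E, A, H, G, B, D]
After 4 (reverse(5, 7)): [C, I, F, J, E, G, H, A, B, D]
After 5 (reverse(7, 8)): [C, I, F, J, E, G, H, B, A, D]
After 6 (swap(2, 3)): [C, I, J, F, E, G, H, B, A, D]
After 7 (swap(3, 7)): [C, I, J, B, E, G, H, F, A, D]
After 8 (reverse(6, 7)): [C, I, J, B, E, G, F, H, A, D]
After 9 (swap(1, 6)): [C, F, J, B, E, G, I, H, A, D]
After 10 (swap(0, 4)): [E, F, J, B, C, G, I, H, A, D]
After 11 (rotate_left(6, 9, k=2)): [E, F, J, B, C, G, A, D, I, H]
After 12 (swap(5, 3)): [E, F, J, G, C, B, A, D, I, H]
After 13 (reverse(5, 6)): [E, F, J, G, C, A, B, D, I, H]

Answer: [E, F, J, G, C, A, B, D, I, H]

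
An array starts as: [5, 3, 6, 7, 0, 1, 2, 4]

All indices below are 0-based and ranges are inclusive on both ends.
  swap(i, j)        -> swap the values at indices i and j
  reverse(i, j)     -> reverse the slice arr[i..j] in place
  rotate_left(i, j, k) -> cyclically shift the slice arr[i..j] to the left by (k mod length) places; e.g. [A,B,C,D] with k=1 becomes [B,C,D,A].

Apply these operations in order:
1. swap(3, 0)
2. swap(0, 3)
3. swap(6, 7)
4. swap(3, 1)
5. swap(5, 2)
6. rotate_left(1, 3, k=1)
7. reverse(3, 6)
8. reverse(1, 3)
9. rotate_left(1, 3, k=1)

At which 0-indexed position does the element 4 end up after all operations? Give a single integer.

After 1 (swap(3, 0)): [7, 3, 6, 5, 0, 1, 2, 4]
After 2 (swap(0, 3)): [5, 3, 6, 7, 0, 1, 2, 4]
After 3 (swap(6, 7)): [5, 3, 6, 7, 0, 1, 4, 2]
After 4 (swap(3, 1)): [5, 7, 6, 3, 0, 1, 4, 2]
After 5 (swap(5, 2)): [5, 7, 1, 3, 0, 6, 4, 2]
After 6 (rotate_left(1, 3, k=1)): [5, 1, 3, 7, 0, 6, 4, 2]
After 7 (reverse(3, 6)): [5, 1, 3, 4, 6, 0, 7, 2]
After 8 (reverse(1, 3)): [5, 4, 3, 1, 6, 0, 7, 2]
After 9 (rotate_left(1, 3, k=1)): [5, 3, 1, 4, 6, 0, 7, 2]

Answer: 3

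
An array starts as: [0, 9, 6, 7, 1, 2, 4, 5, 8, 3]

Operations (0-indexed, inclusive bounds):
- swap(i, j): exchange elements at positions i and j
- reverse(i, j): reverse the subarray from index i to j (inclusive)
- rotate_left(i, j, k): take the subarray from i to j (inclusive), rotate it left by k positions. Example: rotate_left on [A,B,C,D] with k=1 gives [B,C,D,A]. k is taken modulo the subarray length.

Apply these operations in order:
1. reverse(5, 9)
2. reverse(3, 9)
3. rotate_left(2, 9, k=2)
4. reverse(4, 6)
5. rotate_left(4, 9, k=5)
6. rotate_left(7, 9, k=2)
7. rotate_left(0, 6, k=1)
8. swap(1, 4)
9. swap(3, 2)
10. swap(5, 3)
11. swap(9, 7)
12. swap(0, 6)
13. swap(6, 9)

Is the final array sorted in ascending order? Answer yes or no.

After 1 (reverse(5, 9)): [0, 9, 6, 7, 1, 3, 8, 5, 4, 2]
After 2 (reverse(3, 9)): [0, 9, 6, 2, 4, 5, 8, 3, 1, 7]
After 3 (rotate_left(2, 9, k=2)): [0, 9, 4, 5, 8, 3, 1, 7, 6, 2]
After 4 (reverse(4, 6)): [0, 9, 4, 5, 1, 3, 8, 7, 6, 2]
After 5 (rotate_left(4, 9, k=5)): [0, 9, 4, 5, 2, 1, 3, 8, 7, 6]
After 6 (rotate_left(7, 9, k=2)): [0, 9, 4, 5, 2, 1, 3, 6, 8, 7]
After 7 (rotate_left(0, 6, k=1)): [9, 4, 5, 2, 1, 3, 0, 6, 8, 7]
After 8 (swap(1, 4)): [9, 1, 5, 2, 4, 3, 0, 6, 8, 7]
After 9 (swap(3, 2)): [9, 1, 2, 5, 4, 3, 0, 6, 8, 7]
After 10 (swap(5, 3)): [9, 1, 2, 3, 4, 5, 0, 6, 8, 7]
After 11 (swap(9, 7)): [9, 1, 2, 3, 4, 5, 0, 7, 8, 6]
After 12 (swap(0, 6)): [0, 1, 2, 3, 4, 5, 9, 7, 8, 6]
After 13 (swap(6, 9)): [0, 1, 2, 3, 4, 5, 6, 7, 8, 9]

Answer: yes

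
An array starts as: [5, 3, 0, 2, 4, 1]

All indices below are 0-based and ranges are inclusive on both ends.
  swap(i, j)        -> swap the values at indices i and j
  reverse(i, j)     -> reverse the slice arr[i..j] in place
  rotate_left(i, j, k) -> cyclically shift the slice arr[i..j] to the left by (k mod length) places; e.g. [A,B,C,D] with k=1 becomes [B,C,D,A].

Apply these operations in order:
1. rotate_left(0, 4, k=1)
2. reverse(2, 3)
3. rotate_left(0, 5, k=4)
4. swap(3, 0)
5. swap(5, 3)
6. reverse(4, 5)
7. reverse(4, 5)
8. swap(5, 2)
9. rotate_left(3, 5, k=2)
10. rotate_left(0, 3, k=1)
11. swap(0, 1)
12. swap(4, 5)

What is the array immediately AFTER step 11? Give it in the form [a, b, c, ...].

After 1 (rotate_left(0, 4, k=1)): [3, 0, 2, 4, 5, 1]
After 2 (reverse(2, 3)): [3, 0, 4, 2, 5, 1]
After 3 (rotate_left(0, 5, k=4)): [5, 1, 3, 0, 4, 2]
After 4 (swap(3, 0)): [0, 1, 3, 5, 4, 2]
After 5 (swap(5, 3)): [0, 1, 3, 2, 4, 5]
After 6 (reverse(4, 5)): [0, 1, 3, 2, 5, 4]
After 7 (reverse(4, 5)): [0, 1, 3, 2, 4, 5]
After 8 (swap(5, 2)): [0, 1, 5, 2, 4, 3]
After 9 (rotate_left(3, 5, k=2)): [0, 1, 5, 3, 2, 4]
After 10 (rotate_left(0, 3, k=1)): [1, 5, 3, 0, 2, 4]
After 11 (swap(0, 1)): [5, 1, 3, 0, 2, 4]

Answer: [5, 1, 3, 0, 2, 4]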